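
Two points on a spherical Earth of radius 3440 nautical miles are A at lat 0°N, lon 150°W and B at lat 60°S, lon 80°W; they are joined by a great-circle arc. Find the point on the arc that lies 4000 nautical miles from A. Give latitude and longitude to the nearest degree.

Convert each endpoint to a unit vector on the sphere (x = cos φ cos λ, y = cos φ sin λ, z = sin φ).
The central angle between the endpoints is δ = arccos(p₁·p₂) ≈ 1.399 rad (80.2°). The total great-circle distance is δ·R ≈ 1.399 × 3440 ≈ 4812 nmi, so the target fraction is f = 4000/4812 ≈ 0.831.
Interpolate at f ≈ 0.831 with slerp weights a = sin((1−f)δ)/sin δ ≈ 0.237, b = sin(fδ)/sin δ ≈ 0.932.
p = a·p₁ + b·p₂ ≈ (-0.125, -0.577, -0.807); φ = arcsin(p_z) ≈ -53.79°, λ = atan2(p_y, p_x) ≈ -102.19°.

≈ lat 54°S, lon 102°W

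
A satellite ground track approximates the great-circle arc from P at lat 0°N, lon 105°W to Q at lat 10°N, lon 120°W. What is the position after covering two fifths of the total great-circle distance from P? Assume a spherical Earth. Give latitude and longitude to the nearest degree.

Convert each endpoint to a unit vector on the sphere (x = cos φ cos λ, y = cos φ sin λ, z = sin φ).
The central angle between the endpoints is δ = arccos(p₁·p₂) ≈ 0.314 rad (18.0°).
Interpolate at f = 2/5 with slerp weights a = sin((1−f)δ)/sin δ ≈ 0.606, b = sin(fδ)/sin δ ≈ 0.406.
p = a·p₁ + b·p₂ ≈ (-0.357, -0.932, 0.070); φ = arcsin(p_z) ≈ 4.04°, λ = atan2(p_y, p_x) ≈ -110.95°.

≈ lat 4°N, lon 111°W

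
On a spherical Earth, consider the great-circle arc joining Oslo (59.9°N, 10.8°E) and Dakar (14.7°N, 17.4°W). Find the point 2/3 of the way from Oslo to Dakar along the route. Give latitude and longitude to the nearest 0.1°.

Convert each endpoint to a unit vector on the sphere (x = cos φ cos λ, y = cos φ sin λ, z = sin φ).
The central angle between the endpoints is δ = arccos(p₁·p₂) ≈ 0.867 rad (49.7°).
Interpolate at f = 2/3 with slerp weights a = sin((1−f)δ)/sin δ ≈ 0.374, b = sin(fδ)/sin δ ≈ 0.717.
p = a·p₁ + b·p₂ ≈ (0.846, -0.172, 0.505); φ = arcsin(p_z) ≈ 30.35°, λ = atan2(p_y, p_x) ≈ -11.51°.

≈ (30.3°N, 11.5°W)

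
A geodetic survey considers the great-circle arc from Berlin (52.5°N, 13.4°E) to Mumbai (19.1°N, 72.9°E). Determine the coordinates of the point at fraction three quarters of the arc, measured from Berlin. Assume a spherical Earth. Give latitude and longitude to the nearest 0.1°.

≈ 29.8°N, 62.7°E

Convert each endpoint to a unit vector on the sphere (x = cos φ cos λ, y = cos φ sin λ, z = sin φ).
The central angle between the endpoints is δ = arccos(p₁·p₂) ≈ 0.987 rad (56.5°).
Interpolate at f = 3/4 with slerp weights a = sin((1−f)δ)/sin δ ≈ 0.293, b = sin(fδ)/sin δ ≈ 0.808.
p = a·p₁ + b·p₂ ≈ (0.398, 0.771, 0.497); φ = arcsin(p_z) ≈ 29.78°, λ = atan2(p_y, p_x) ≈ 62.71°.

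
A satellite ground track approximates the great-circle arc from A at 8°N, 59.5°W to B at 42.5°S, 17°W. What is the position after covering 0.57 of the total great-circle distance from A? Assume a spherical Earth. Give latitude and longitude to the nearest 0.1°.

≈ 22.0°S, 38.7°W

The haversine formula gives a central angle δ ≈ 1.110 rad (63.6°) between the endpoints.
Interpolate at f = 0.57 with slerp weights a = sin((1−f)δ)/sin δ ≈ 0.513, b = sin(fδ)/sin δ ≈ 0.660.
p = a·p₁ + b·p₂ ≈ (0.723, -0.580, -0.375); φ = arcsin(p_z) ≈ -22.00°, λ = atan2(p_y, p_x) ≈ -38.72°.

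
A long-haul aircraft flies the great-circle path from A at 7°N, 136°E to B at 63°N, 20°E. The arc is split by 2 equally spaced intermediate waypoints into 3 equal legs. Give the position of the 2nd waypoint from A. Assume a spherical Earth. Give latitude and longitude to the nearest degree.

The haversine formula gives a central angle δ ≈ 1.660 rad (95.1°) between the endpoints.
Interpolate at f = 2/3 with slerp weights a = sin((1−f)δ)/sin δ ≈ 0.528, b = sin(fδ)/sin δ ≈ 0.898.
p = a·p₁ + b·p₂ ≈ (0.006, 0.503, 0.864); φ = arcsin(p_z) ≈ 59.79°, λ = atan2(p_y, p_x) ≈ 89.28°.

≈ 60°N, 89°E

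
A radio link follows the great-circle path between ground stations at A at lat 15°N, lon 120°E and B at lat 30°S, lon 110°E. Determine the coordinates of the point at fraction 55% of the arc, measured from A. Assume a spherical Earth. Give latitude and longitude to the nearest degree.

≈ lat 10°S, lon 115°E

The haversine formula gives a central angle δ ≈ 0.803 rad (46.0°) between the endpoints.
Interpolate at f = 0.55 with slerp weights a = sin((1−f)δ)/sin δ ≈ 0.491, b = sin(fδ)/sin δ ≈ 0.594.
p = a·p₁ + b·p₂ ≈ (-0.413, 0.895, -0.170); φ = arcsin(p_z) ≈ -9.78°, λ = atan2(p_y, p_x) ≈ 114.80°.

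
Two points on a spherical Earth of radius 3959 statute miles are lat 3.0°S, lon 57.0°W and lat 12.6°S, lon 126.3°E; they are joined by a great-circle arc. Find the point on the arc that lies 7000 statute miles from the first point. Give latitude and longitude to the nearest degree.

From cos δ = sin φ₁ sin φ₂ + cos φ₁ cos φ₂ cos Δλ, the central angle is δ ≈ 2.863 rad (164.1°). The total great-circle distance is δ·R ≈ 2.863 × 3959 ≈ 11336 mi, so the target fraction is f = 7000/11336 ≈ 0.617.
Interpolate at f ≈ 0.617 with slerp weights a = sin((1−f)δ)/sin δ ≈ 3.237, b = sin(fδ)/sin δ ≈ 3.570.
p = a·p₁ + b·p₂ ≈ (-0.302, 0.097, -0.948); φ = arcsin(p_z) ≈ -71.49°, λ = atan2(p_y, p_x) ≈ 162.19°.

≈ lat 71°S, lon 162°E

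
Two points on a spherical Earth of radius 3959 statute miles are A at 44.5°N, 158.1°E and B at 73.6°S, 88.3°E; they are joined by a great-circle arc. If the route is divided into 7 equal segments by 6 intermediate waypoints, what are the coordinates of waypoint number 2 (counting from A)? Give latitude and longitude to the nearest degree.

≈ 10°N, 147°E

Convert each endpoint to a unit vector on the sphere (x = cos φ cos λ, y = cos φ sin λ, z = sin φ).
The central angle between the endpoints is δ = arccos(p₁·p₂) ≈ 2.218 rad (127.1°).
Interpolate at f = 2/7 with slerp weights a = sin((1−f)δ)/sin δ ≈ 1.253, b = sin(fδ)/sin δ ≈ 0.742.
p = a·p₁ + b·p₂ ≈ (-0.823, 0.543, 0.166); φ = arcsin(p_z) ≈ 9.58°, λ = atan2(p_y, p_x) ≈ 146.60°.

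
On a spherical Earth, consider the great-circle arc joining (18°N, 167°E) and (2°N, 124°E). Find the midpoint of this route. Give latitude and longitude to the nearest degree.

Convert each endpoint to a unit vector on the sphere (x = cos φ cos λ, y = cos φ sin λ, z = sin φ).
The central angle between the endpoints is δ = arccos(p₁·p₂) ≈ 0.787 rad (45.1°).
Interpolate at f = 1/2 with slerp weights a = sin((1−f)δ)/sin δ ≈ 0.541, b = sin(fδ)/sin δ ≈ 0.541.
p = a·p₁ + b·p₂ ≈ (-0.804, 0.564, 0.186); φ = arcsin(p_z) ≈ 10.73°, λ = atan2(p_y, p_x) ≈ 144.94°.

≈ (11°N, 145°E)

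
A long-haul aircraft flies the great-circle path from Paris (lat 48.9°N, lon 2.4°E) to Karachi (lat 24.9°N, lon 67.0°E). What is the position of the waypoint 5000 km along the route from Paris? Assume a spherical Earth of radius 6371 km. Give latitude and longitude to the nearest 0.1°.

≈ lat 31.6°N, lon 58.4°E

Convert each endpoint to a unit vector on the sphere (x = cos φ cos λ, y = cos φ sin λ, z = sin φ).
The central angle between the endpoints is δ = arccos(p₁·p₂) ≈ 0.961 rad (55.0°). The total great-circle distance is δ·R ≈ 0.961 × 6371 ≈ 6120 km, so the target fraction is f = 5000/6120 ≈ 0.817.
Interpolate at f ≈ 0.817 with slerp weights a = sin((1−f)δ)/sin δ ≈ 0.213, b = sin(fδ)/sin δ ≈ 0.862.
p = a·p₁ + b·p₂ ≈ (0.446, 0.726, 0.524); φ = arcsin(p_z) ≈ 31.59°, λ = atan2(p_y, p_x) ≈ 58.44°.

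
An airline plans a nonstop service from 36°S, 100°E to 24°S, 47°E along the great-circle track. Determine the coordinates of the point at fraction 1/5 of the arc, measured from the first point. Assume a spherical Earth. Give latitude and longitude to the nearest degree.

From cos δ = sin φ₁ sin φ₂ + cos φ₁ cos φ₂ cos Δλ, the central angle is δ ≈ 0.818 rad (46.9°).
Interpolate at f = 1/5 with slerp weights a = sin((1−f)δ)/sin δ ≈ 0.834, b = sin(fδ)/sin δ ≈ 0.223.
p = a·p₁ + b·p₂ ≈ (0.022, 0.814, -0.581); φ = arcsin(p_z) ≈ -35.52°, λ = atan2(p_y, p_x) ≈ 88.46°.

≈ 36°S, 88°E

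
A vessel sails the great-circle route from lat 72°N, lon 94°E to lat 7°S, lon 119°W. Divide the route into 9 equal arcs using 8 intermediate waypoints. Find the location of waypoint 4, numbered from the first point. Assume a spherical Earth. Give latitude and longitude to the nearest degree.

Convert each endpoint to a unit vector on the sphere (x = cos φ cos λ, y = cos φ sin λ, z = sin φ).
The central angle between the endpoints is δ = arccos(p₁·p₂) ≈ 1.953 rad (111.9°).
Interpolate at f = 4/9 with slerp weights a = sin((1−f)δ)/sin δ ≈ 0.953, b = sin(fδ)/sin δ ≈ 0.822.
p = a·p₁ + b·p₂ ≈ (-0.416, -0.420, 0.806); φ = arcsin(p_z) ≈ 53.74°, λ = atan2(p_y, p_x) ≈ -134.74°.

≈ lat 54°N, lon 135°W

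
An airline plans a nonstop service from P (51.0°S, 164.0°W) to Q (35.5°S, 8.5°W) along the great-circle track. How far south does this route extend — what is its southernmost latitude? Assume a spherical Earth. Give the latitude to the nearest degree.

≈ 78°S

The great circle lies in the plane with unit normal n̂ = (p₁ × p₂)/|p₁ × p₂|.
Here n̂_z ≈ +0.212; the vertex latitude is φ_max = arccos|n̂_z| ≈ 77.7°.
Check via Clairaut: cos φ_max = |cos φ₁| · sin C = cos(51.0°)·sin(160.3°) ≈ 0.212, again giving ≈ 77.7°.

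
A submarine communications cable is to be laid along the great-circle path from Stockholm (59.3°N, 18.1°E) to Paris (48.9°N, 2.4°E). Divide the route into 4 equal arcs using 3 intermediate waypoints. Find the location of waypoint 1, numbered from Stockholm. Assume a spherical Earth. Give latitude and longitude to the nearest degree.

≈ 57°N, 13°E

Convert each endpoint to a unit vector on the sphere (x = cos φ cos λ, y = cos φ sin λ, z = sin φ).
The central angle between the endpoints is δ = arccos(p₁·p₂) ≈ 0.241 rad (13.8°).
Interpolate at f = 1/4 with slerp weights a = sin((1−f)δ)/sin δ ≈ 0.753, b = sin(fδ)/sin δ ≈ 0.252.
p = a·p₁ + b·p₂ ≈ (0.531, 0.126, 0.838); φ = arcsin(p_z) ≈ 56.90°, λ = atan2(p_y, p_x) ≈ 13.39°.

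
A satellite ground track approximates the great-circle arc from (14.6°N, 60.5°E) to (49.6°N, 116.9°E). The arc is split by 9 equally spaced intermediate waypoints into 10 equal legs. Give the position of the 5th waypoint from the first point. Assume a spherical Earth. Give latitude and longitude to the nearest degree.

≈ (35°N, 83°E)

Write both endpoints as unit vectors p₁, p₂ with components (cos φ cos λ, cos φ sin λ, sin φ).
The central angle between the endpoints is δ = arccos(p₁·p₂) ≈ 1.001 rad (57.4°).
Interpolate at f = 5/10 with slerp weights a = sin((1−f)δ)/sin δ ≈ 0.570, b = sin(fδ)/sin δ ≈ 0.570.
p = a·p₁ + b·p₂ ≈ (0.104, 0.810, 0.578); φ = arcsin(p_z) ≈ 35.29°, λ = atan2(p_y, p_x) ≈ 82.65°.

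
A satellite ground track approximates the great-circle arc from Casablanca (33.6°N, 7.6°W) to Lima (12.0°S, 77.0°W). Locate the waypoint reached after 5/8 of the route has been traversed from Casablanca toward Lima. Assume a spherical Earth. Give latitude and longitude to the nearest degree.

≈ 7°N, 53°W

Write both endpoints as unit vectors p₁, p₂ with components (cos φ cos λ, cos φ sin λ, sin φ).
The central angle between the endpoints is δ = arccos(p₁·p₂) ≈ 1.398 rad (80.1°).
Interpolate at f = 5/8 with slerp weights a = sin((1−f)δ)/sin δ ≈ 0.508, b = sin(fδ)/sin δ ≈ 0.778.
p = a·p₁ + b·p₂ ≈ (0.591, -0.798, 0.119); φ = arcsin(p_z) ≈ 6.86°, λ = atan2(p_y, p_x) ≈ -53.48°.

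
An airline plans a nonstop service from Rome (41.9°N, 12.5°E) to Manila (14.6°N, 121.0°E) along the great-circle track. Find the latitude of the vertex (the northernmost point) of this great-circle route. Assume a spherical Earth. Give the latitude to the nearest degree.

≈ 47°N

The great circle lies in the plane with unit normal n̂ = (p₁ × p₂)/|p₁ × p₂|.
Here n̂_z ≈ +0.684; the vertex latitude is φ_max = arccos|n̂_z| ≈ 46.8°.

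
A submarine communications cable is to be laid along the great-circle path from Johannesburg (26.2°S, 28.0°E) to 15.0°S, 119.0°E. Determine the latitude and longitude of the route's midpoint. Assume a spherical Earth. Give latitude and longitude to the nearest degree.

From cos δ = sin φ₁ sin φ₂ + cos φ₁ cos φ₂ cos Δλ, the central angle is δ ≈ 1.471 rad (84.3°).
Interpolate at f = 1/2 with slerp weights a = sin((1−f)δ)/sin δ ≈ 0.674, b = sin(fδ)/sin δ ≈ 0.674.
p = a·p₁ + b·p₂ ≈ (0.218, 0.854, -0.472); φ = arcsin(p_z) ≈ -28.19°, λ = atan2(p_y, p_x) ≈ 75.65°.

≈ 28°S, 76°E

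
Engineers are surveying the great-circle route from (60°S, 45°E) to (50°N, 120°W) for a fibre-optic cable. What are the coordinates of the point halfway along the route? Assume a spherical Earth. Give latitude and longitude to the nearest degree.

Convert each endpoint to a unit vector on the sphere (x = cos φ cos λ, y = cos φ sin λ, z = sin φ).
The central angle between the endpoints is δ = arccos(p₁·p₂) ≈ 2.912 rad (166.9°).
Interpolate at f = 1/2 with slerp weights a = sin((1−f)δ)/sin δ ≈ 4.373, b = sin(fδ)/sin δ ≈ 4.373.
p = a·p₁ + b·p₂ ≈ (0.141, -0.888, -0.437); φ = arcsin(p_z) ≈ -25.93°, λ = atan2(p_y, p_x) ≈ -81.00°.

≈ (26°S, 81°W)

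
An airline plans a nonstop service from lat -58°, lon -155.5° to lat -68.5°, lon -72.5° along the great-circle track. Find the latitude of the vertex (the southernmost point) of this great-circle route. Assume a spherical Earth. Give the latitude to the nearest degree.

The great circle lies in the plane with unit normal n̂ = (p₁ × p₂)/|p₁ × p₂|.
Here n̂_z ≈ +0.331; the vertex latitude is φ_max = arccos|n̂_z| ≈ 70.7°.
Check via Clairaut: cos φ_max = |cos φ₁| · sin C = cos(58.0°)·sin(141.4°) ≈ 0.331, again giving ≈ 70.7°.

≈ -71°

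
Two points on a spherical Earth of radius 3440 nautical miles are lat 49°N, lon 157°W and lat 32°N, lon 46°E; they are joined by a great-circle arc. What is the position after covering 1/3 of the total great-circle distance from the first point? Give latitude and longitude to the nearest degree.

Convert each endpoint to a unit vector on the sphere (x = cos φ cos λ, y = cos φ sin λ, z = sin φ).
The central angle between the endpoints is δ = arccos(p₁·p₂) ≈ 1.683 rad (96.4°).
Interpolate at f = 1/3 with slerp weights a = sin((1−f)δ)/sin δ ≈ 0.907, b = sin(fδ)/sin δ ≈ 0.535.
p = a·p₁ + b·p₂ ≈ (-0.232, 0.094, 0.968); φ = arcsin(p_z) ≈ 75.49°, λ = atan2(p_y, p_x) ≈ 157.91°.

≈ lat 75°N, lon 158°E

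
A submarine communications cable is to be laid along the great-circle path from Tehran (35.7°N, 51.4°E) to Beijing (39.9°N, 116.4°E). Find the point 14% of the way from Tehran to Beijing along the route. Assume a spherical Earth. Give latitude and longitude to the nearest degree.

≈ (38°N, 60°E)

Write both endpoints as unit vectors p₁, p₂ with components (cos φ cos λ, cos φ sin λ, sin φ).
The central angle between the endpoints is δ = arccos(p₁·p₂) ≈ 0.879 rad (50.4°).
Interpolate at f = 0.14 with slerp weights a = sin((1−f)δ)/sin δ ≈ 0.891, b = sin(fδ)/sin δ ≈ 0.159.
p = a·p₁ + b·p₂ ≈ (0.397, 0.675, 0.622); φ = arcsin(p_z) ≈ 38.47°, λ = atan2(p_y, p_x) ≈ 59.54°.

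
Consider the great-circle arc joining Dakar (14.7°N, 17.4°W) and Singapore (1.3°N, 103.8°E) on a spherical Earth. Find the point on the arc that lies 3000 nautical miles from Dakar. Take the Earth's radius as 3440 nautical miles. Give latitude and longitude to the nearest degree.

≈ (17°N, 35°E)

From cos δ = sin φ₁ sin φ₂ + cos φ₁ cos φ₂ cos Δλ, the central angle is δ ≈ 2.089 rad (119.7°). The total great-circle distance is δ·R ≈ 2.089 × 3440 ≈ 7186 nmi, so the target fraction is f = 3000/7186 ≈ 0.418.
Interpolate at f ≈ 0.418 with slerp weights a = sin((1−f)δ)/sin δ ≈ 1.080, b = sin(fδ)/sin δ ≈ 0.881.
p = a·p₁ + b·p₂ ≈ (0.786, 0.543, 0.294); φ = arcsin(p_z) ≈ 17.10°, λ = atan2(p_y, p_x) ≈ 34.64°.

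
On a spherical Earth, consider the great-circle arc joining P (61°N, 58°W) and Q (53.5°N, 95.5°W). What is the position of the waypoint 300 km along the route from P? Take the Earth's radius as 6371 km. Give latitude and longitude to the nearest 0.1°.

From cos δ = sin φ₁ sin φ₂ + cos φ₁ cos φ₂ cos Δλ, the central angle is δ ≈ 0.371 rad (21.3°). The total great-circle distance is δ·R ≈ 0.371 × 6371 ≈ 2366 km, so the target fraction is f = 300/2366 ≈ 0.127.
Interpolate at f ≈ 0.127 with slerp weights a = sin((1−f)δ)/sin δ ≈ 0.878, b = sin(fδ)/sin δ ≈ 0.130.
p = a·p₁ + b·p₂ ≈ (0.218, -0.438, 0.872); φ = arcsin(p_z) ≈ 60.72°, λ = atan2(p_y, p_x) ≈ -63.51°.

≈ (60.7°N, 63.5°W)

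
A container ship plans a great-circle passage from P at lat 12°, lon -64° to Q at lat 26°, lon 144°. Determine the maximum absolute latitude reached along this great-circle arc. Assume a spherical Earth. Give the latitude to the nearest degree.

≈ 55°

The great circle lies in the plane with unit normal n̂ = (p₁ × p₂)/|p₁ × p₂|.
Here n̂_z ≈ -0.567; the vertex latitude is φ_max = arccos|n̂_z| ≈ 55.5°.
Check via Clairaut: cos φ_max = |cos φ₁| · sin C = cos(12.0°)·sin(35.4°) ≈ 0.567, again giving ≈ 55.5°.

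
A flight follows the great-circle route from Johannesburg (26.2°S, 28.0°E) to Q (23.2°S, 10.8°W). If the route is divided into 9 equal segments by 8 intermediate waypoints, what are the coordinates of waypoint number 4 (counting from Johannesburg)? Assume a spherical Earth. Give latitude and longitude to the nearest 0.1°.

≈ (26.2°S, 10.5°E)

Convert each endpoint to a unit vector on the sphere (x = cos φ cos λ, y = cos φ sin λ, z = sin φ).
The central angle between the endpoints is δ = arccos(p₁·p₂) ≈ 0.615 rad (35.2°).
Interpolate at f = 4/9 with slerp weights a = sin((1−f)δ)/sin δ ≈ 0.581, b = sin(fδ)/sin δ ≈ 0.468.
p = a·p₁ + b·p₂ ≈ (0.883, 0.164, -0.441); φ = arcsin(p_z) ≈ -26.15°, λ = atan2(p_y, p_x) ≈ 10.53°.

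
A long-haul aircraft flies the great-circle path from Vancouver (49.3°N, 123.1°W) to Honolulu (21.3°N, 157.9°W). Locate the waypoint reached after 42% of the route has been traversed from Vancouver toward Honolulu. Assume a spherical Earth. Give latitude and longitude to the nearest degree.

From cos δ = sin φ₁ sin φ₂ + cos φ₁ cos φ₂ cos Δλ, the central angle is δ ≈ 0.685 rad (39.3°).
Interpolate at f = 0.42 with slerp weights a = sin((1−f)δ)/sin δ ≈ 0.612, b = sin(fδ)/sin δ ≈ 0.449.
p = a·p₁ + b·p₂ ≈ (-0.605, -0.491, 0.627); φ = arcsin(p_z) ≈ 38.80°, λ = atan2(p_y, p_x) ≈ -140.92°.

≈ (39°N, 141°W)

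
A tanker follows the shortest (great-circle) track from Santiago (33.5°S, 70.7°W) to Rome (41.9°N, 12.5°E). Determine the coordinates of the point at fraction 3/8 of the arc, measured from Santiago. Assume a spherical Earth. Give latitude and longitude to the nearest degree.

≈ 5°S, 41°W

The haversine formula gives a central angle δ ≈ 1.870 rad (107.2°) between the endpoints.
Interpolate at f = 3/8 with slerp weights a = sin((1−f)δ)/sin δ ≈ 0.963, b = sin(fδ)/sin δ ≈ 0.675.
p = a·p₁ + b·p₂ ≈ (0.756, -0.649, -0.081); φ = arcsin(p_z) ≈ -4.62°, λ = atan2(p_y, p_x) ≈ -40.65°.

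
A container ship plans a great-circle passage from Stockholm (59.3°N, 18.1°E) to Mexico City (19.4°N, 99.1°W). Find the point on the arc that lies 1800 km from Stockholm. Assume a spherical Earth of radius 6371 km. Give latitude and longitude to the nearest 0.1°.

≈ 64.5°N, 14.9°W

Convert each endpoint to a unit vector on the sphere (x = cos φ cos λ, y = cos φ sin λ, z = sin φ).
The central angle between the endpoints is δ = arccos(p₁·p₂) ≈ 1.505 rad (86.2°). The total great-circle distance is δ·R ≈ 1.505 × 6371 ≈ 9590 km, so the target fraction is f = 1800/9590 ≈ 0.188.
Interpolate at f ≈ 0.188 with slerp weights a = sin((1−f)δ)/sin δ ≈ 0.942, b = sin(fδ)/sin δ ≈ 0.279.
p = a·p₁ + b·p₂ ≈ (0.415, -0.111, 0.903); φ = arcsin(p_z) ≈ 64.53°, λ = atan2(p_y, p_x) ≈ -14.93°.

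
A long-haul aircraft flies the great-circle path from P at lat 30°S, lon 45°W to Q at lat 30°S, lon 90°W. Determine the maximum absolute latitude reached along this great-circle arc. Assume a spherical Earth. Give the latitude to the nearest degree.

≈ 32°S

The great circle lies in the plane with unit normal n̂ = (p₁ × p₂)/|p₁ × p₂|.
Here n̂_z ≈ -0.848; the vertex latitude is φ_max = arccos|n̂_z| ≈ 32.0°.
Check via Clairaut: cos φ_max = |cos φ₁| · sin C = cos(30.0°)·sin(101.7°) ≈ 0.848, again giving ≈ 32.0°.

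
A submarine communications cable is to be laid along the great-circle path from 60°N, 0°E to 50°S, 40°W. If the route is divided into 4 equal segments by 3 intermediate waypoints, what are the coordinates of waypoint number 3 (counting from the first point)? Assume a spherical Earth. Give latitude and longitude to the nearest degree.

Write both endpoints as unit vectors p₁, p₂ with components (cos φ cos λ, cos φ sin λ, sin φ).
The central angle between the endpoints is δ = arccos(p₁·p₂) ≈ 2.001 rad (114.7°).
Interpolate at f = 3/4 with slerp weights a = sin((1−f)δ)/sin δ ≈ 0.528, b = sin(fδ)/sin δ ≈ 1.098.
p = a·p₁ + b·p₂ ≈ (0.804, -0.454, -0.384); φ = arcsin(p_z) ≈ -22.57°, λ = atan2(p_y, p_x) ≈ -29.41°.

≈ 23°S, 29°W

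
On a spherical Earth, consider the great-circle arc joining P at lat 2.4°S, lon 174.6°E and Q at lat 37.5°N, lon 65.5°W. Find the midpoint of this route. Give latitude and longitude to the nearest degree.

≈ lat 32°N, lon 137°W

Convert each endpoint to a unit vector on the sphere (x = cos φ cos λ, y = cos φ sin λ, z = sin φ).
The central angle between the endpoints is δ = arccos(p₁·p₂) ≈ 2.005 rad (114.9°).
Interpolate at f = 1/2 with slerp weights a = sin((1−f)δ)/sin δ ≈ 0.929, b = sin(fδ)/sin δ ≈ 0.929.
p = a·p₁ + b·p₂ ≈ (-0.618, -0.583, 0.527); φ = arcsin(p_z) ≈ 31.78°, λ = atan2(p_y, p_x) ≈ -136.67°.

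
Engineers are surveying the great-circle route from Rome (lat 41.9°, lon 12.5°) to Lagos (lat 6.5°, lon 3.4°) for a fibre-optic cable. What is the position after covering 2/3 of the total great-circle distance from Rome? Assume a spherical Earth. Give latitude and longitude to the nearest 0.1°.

The haversine formula gives a central angle δ ≈ 0.634 rad (36.3°) between the endpoints.
Interpolate at f = 2/3 with slerp weights a = sin((1−f)δ)/sin δ ≈ 0.354, b = sin(fδ)/sin δ ≈ 0.692.
p = a·p₁ + b·p₂ ≈ (0.944, 0.098, 0.315); φ = arcsin(p_z) ≈ 18.35°, λ = atan2(p_y, p_x) ≈ 5.92°.

≈ lat 18.4°, lon 5.9°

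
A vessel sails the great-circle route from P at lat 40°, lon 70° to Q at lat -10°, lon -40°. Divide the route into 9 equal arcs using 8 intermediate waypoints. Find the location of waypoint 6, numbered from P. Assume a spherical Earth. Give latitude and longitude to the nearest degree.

≈ lat 14°, lon -11°

Convert each endpoint to a unit vector on the sphere (x = cos φ cos λ, y = cos φ sin λ, z = sin φ).
The central angle between the endpoints is δ = arccos(p₁·p₂) ≈ 1.949 rad (111.7°).
Interpolate at f = 6/9 with slerp weights a = sin((1−f)δ)/sin δ ≈ 0.651, b = sin(fδ)/sin δ ≈ 1.037.
p = a·p₁ + b·p₂ ≈ (0.953, -0.188, 0.238); φ = arcsin(p_z) ≈ 13.80°, λ = atan2(p_y, p_x) ≈ -11.14°.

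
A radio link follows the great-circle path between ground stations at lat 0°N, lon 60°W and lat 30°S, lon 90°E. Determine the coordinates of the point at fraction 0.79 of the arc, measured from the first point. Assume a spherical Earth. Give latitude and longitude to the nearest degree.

≈ lat 45°S, lon 58°E

From cos δ = sin φ₁ sin φ₂ + cos φ₁ cos φ₂ cos Δλ, the central angle is δ ≈ 2.419 rad (138.6°).
Interpolate at f = 0.79 with slerp weights a = sin((1−f)δ)/sin δ ≈ 0.735, b = sin(fδ)/sin δ ≈ 1.425.
p = a·p₁ + b·p₂ ≈ (0.368, 0.597, -0.713); φ = arcsin(p_z) ≈ -45.45°, λ = atan2(p_y, p_x) ≈ 58.39°.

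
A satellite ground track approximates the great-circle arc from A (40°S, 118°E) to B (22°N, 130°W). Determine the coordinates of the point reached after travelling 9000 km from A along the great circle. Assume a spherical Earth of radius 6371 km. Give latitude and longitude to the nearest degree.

≈ (3°S, 162°W)

Convert each endpoint to a unit vector on the sphere (x = cos φ cos λ, y = cos φ sin λ, z = sin φ).
The central angle between the endpoints is δ = arccos(p₁·p₂) ≈ 2.102 rad (120.5°). The total great-circle distance is δ·R ≈ 2.102 × 6371 ≈ 13394 km, so the target fraction is f = 9000/13394 ≈ 0.672.
Interpolate at f ≈ 0.672 with slerp weights a = sin((1−f)δ)/sin δ ≈ 0.738, b = sin(fδ)/sin δ ≈ 1.146.
p = a·p₁ + b·p₂ ≈ (-0.948, -0.314, -0.045); φ = arcsin(p_z) ≈ -2.60°, λ = atan2(p_y, p_x) ≈ -161.66°.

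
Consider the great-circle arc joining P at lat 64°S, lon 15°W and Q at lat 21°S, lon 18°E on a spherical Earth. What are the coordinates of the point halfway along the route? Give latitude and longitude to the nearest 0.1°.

≈ lat 43.5°S, lon 7.6°E

From cos δ = sin φ₁ sin φ₂ + cos φ₁ cos φ₂ cos Δλ, the central angle is δ ≈ 0.843 rad (48.3°).
Interpolate at f = 1/2 with slerp weights a = sin((1−f)δ)/sin δ ≈ 0.548, b = sin(fδ)/sin δ ≈ 0.548.
p = a·p₁ + b·p₂ ≈ (0.719, 0.096, -0.689); φ = arcsin(p_z) ≈ -43.54°, λ = atan2(p_y, p_x) ≈ 7.60°.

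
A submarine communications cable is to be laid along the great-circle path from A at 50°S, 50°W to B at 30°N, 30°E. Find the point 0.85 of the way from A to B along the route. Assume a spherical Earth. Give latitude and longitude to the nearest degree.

Write both endpoints as unit vectors p₁, p₂ with components (cos φ cos λ, cos φ sin λ, sin φ).
The central angle between the endpoints is δ = arccos(p₁·p₂) ≈ 1.861 rad (106.6°).
Interpolate at f = 0.85 with slerp weights a = sin((1−f)δ)/sin δ ≈ 0.288, b = sin(fδ)/sin δ ≈ 1.044.
p = a·p₁ + b·p₂ ≈ (0.902, 0.310, 0.301); φ = arcsin(p_z) ≈ 17.55°, λ = atan2(p_y, p_x) ≈ 18.99°.

≈ 18°N, 19°E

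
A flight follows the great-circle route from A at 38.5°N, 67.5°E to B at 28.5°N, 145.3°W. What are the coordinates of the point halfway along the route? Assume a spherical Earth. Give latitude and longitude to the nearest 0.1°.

The haversine formula gives a central angle δ ≈ 1.856 rad (106.3°) between the endpoints.
Interpolate at f = 1/2 with slerp weights a = sin((1−f)δ)/sin δ ≈ 0.834, b = sin(fδ)/sin δ ≈ 0.834.
p = a·p₁ + b·p₂ ≈ (-0.353, 0.186, 0.917); φ = arcsin(p_z) ≈ 66.50°, λ = atan2(p_y, p_x) ≈ 152.23°.

≈ 66.5°N, 152.2°E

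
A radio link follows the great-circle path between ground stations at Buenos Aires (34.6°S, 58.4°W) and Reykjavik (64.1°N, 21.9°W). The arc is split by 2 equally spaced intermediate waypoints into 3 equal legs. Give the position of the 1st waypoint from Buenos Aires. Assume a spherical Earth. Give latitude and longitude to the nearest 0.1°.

Convert each endpoint to a unit vector on the sphere (x = cos φ cos λ, y = cos φ sin λ, z = sin φ).
The central angle between the endpoints is δ = arccos(p₁·p₂) ≈ 1.794 rad (102.8°).
Interpolate at f = 1/3 with slerp weights a = sin((1−f)δ)/sin δ ≈ 0.954, b = sin(fδ)/sin δ ≈ 0.577.
p = a·p₁ + b·p₂ ≈ (0.646, -0.763, -0.022); φ = arcsin(p_z) ≈ -1.29°, λ = atan2(p_y, p_x) ≈ -49.77°.

≈ (1.3°S, 49.8°W)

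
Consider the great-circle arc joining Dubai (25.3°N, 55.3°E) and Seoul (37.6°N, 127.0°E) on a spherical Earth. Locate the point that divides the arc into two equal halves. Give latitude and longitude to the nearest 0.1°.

≈ (37.0°N, 88.4°E)

Convert each endpoint to a unit vector on the sphere (x = cos φ cos λ, y = cos φ sin λ, z = sin φ).
The central angle between the endpoints is δ = arccos(p₁·p₂) ≈ 1.064 rad (60.9°).
Interpolate at f = 1/2 with slerp weights a = sin((1−f)δ)/sin δ ≈ 0.580, b = sin(fδ)/sin δ ≈ 0.580.
p = a·p₁ + b·p₂ ≈ (0.022, 0.798, 0.602); φ = arcsin(p_z) ≈ 37.01°, λ = atan2(p_y, p_x) ≈ 88.42°.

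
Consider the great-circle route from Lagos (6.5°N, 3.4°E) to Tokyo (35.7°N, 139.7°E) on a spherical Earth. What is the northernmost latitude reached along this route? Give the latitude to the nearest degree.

The great circle lies in the plane with unit normal n̂ = (p₁ × p₂)/|p₁ × p₂|.
Here n̂_z ≈ +0.651; the vertex latitude is φ_max = arccos|n̂_z| ≈ 49.4°.

≈ 49°N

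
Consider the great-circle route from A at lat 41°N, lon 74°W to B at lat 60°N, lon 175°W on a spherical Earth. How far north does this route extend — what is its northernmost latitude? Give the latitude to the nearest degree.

The great circle lies in the plane with unit normal n̂ = (p₁ × p₂)/|p₁ × p₂|.
Here n̂_z ≈ -0.427; the vertex latitude is φ_max = arccos|n̂_z| ≈ 64.7°.
Check via Clairaut: cos φ_max = |cos φ₁| · sin C = cos(41.0°)·sin(34.4°) ≈ 0.427, again giving ≈ 64.7°.

≈ 65°N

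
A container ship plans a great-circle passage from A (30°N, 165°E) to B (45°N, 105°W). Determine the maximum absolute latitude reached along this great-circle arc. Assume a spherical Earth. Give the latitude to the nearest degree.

≈ 49°N

The great circle lies in the plane with unit normal n̂ = (p₁ × p₂)/|p₁ × p₂|.
Here n̂_z ≈ +0.655; the vertex latitude is φ_max = arccos|n̂_z| ≈ 49.1°.
Check via Clairaut: cos φ_max = |cos φ₁| · sin C = cos(30.0°)·sin(49.1°) ≈ 0.655, again giving ≈ 49.1°.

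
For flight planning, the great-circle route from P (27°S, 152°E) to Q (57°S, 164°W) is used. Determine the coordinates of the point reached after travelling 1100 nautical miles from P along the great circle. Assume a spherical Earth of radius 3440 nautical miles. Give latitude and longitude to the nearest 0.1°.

≈ (41.6°S, 165.5°E)

Write both endpoints as unit vectors p₁, p₂ with components (cos φ cos λ, cos φ sin λ, sin φ).
The central angle between the endpoints is δ = arccos(p₁·p₂) ≈ 0.753 rad (43.1°). The total great-circle distance is δ·R ≈ 0.753 × 3440 ≈ 2589 nmi, so the target fraction is f = 1100/2589 ≈ 0.425.
Interpolate at f ≈ 0.425 with slerp weights a = sin((1−f)δ)/sin δ ≈ 0.614, b = sin(fδ)/sin δ ≈ 0.460.
p = a·p₁ + b·p₂ ≈ (-0.724, 0.188, -0.664); φ = arcsin(p_z) ≈ -41.63°, λ = atan2(p_y, p_x) ≈ 165.46°.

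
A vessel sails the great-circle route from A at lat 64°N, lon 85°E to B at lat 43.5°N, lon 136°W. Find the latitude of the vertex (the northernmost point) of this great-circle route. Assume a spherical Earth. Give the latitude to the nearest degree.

The great circle lies in the plane with unit normal n̂ = (p₁ × p₂)/|p₁ × p₂|.
Here n̂_z ≈ +0.225; the vertex latitude is φ_max = arccos|n̂_z| ≈ 77.0°.

≈ 77°N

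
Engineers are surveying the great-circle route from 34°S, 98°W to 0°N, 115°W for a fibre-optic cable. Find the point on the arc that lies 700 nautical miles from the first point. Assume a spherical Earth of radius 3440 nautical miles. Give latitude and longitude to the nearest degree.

≈ 24°S, 104°W

Convert each endpoint to a unit vector on the sphere (x = cos φ cos λ, y = cos φ sin λ, z = sin φ).
The central angle between the endpoints is δ = arccos(p₁·p₂) ≈ 0.655 rad (37.6°). The total great-circle distance is δ·R ≈ 0.655 × 3440 ≈ 2255 nmi, so the target fraction is f = 700/2255 ≈ 0.310.
Interpolate at f ≈ 0.310 with slerp weights a = sin((1−f)δ)/sin δ ≈ 0.716, b = sin(fδ)/sin δ ≈ 0.332.
p = a·p₁ + b·p₂ ≈ (-0.223, -0.889, -0.401); φ = arcsin(p_z) ≈ -23.62°, λ = atan2(p_y, p_x) ≈ -104.07°.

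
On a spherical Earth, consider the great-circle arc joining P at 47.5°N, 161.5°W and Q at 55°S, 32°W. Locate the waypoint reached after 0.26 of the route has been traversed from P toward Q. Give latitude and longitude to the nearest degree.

Convert each endpoint to a unit vector on the sphere (x = cos φ cos λ, y = cos φ sin λ, z = sin φ).
The central angle between the endpoints is δ = arccos(p₁·p₂) ≈ 2.588 rad (148.3°).
Interpolate at f = 0.26 with slerp weights a = sin((1−f)δ)/sin δ ≈ 1.789, b = sin(fδ)/sin δ ≈ 1.184.
p = a·p₁ + b·p₂ ≈ (-0.570, -0.744, 0.349); φ = arcsin(p_z) ≈ 20.43°, λ = atan2(p_y, p_x) ≈ -127.48°.

≈ 20°N, 127°W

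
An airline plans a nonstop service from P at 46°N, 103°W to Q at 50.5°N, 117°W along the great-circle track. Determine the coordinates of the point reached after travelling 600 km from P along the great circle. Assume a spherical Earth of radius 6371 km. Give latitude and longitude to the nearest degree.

≈ 49°N, 110°W

Convert each endpoint to a unit vector on the sphere (x = cos φ cos λ, y = cos φ sin λ, z = sin φ).
The central angle between the endpoints is δ = arccos(p₁·p₂) ≈ 0.180 rad (10.3°). The total great-circle distance is δ·R ≈ 0.180 × 6371 ≈ 1149 km, so the target fraction is f = 600/1149 ≈ 0.522.
Interpolate at f ≈ 0.522 with slerp weights a = sin((1−f)δ)/sin δ ≈ 0.480, b = sin(fδ)/sin δ ≈ 0.524.
p = a·p₁ + b·p₂ ≈ (-0.226, -0.622, 0.750); φ = arcsin(p_z) ≈ 48.56°, λ = atan2(p_y, p_x) ≈ -110.00°.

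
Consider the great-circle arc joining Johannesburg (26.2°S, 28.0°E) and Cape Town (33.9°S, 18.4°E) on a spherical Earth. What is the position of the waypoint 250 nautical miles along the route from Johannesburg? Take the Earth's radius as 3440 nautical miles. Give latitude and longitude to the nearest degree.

From cos δ = sin φ₁ sin φ₂ + cos φ₁ cos φ₂ cos Δλ, the central angle is δ ≈ 0.198 rad (11.3°). The total great-circle distance is δ·R ≈ 0.198 × 3440 ≈ 680 nmi, so the target fraction is f = 250/680 ≈ 0.368.
Interpolate at f ≈ 0.368 with slerp weights a = sin((1−f)δ)/sin δ ≈ 0.635, b = sin(fδ)/sin δ ≈ 0.370.
p = a·p₁ + b·p₂ ≈ (0.794, 0.364, -0.487); φ = arcsin(p_z) ≈ -29.11°, λ = atan2(p_y, p_x) ≈ 24.64°.

≈ 29°S, 25°E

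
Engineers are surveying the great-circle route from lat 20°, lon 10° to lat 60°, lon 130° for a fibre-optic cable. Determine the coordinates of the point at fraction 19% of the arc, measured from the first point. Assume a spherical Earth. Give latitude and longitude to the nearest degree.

≈ lat 35°, lon 19°

Write both endpoints as unit vectors p₁, p₂ with components (cos φ cos λ, cos φ sin λ, sin φ).
The central angle between the endpoints is δ = arccos(p₁·p₂) ≈ 1.509 rad (86.5°).
Interpolate at f = 0.19 with slerp weights a = sin((1−f)δ)/sin δ ≈ 0.942, b = sin(fδ)/sin δ ≈ 0.283.
p = a·p₁ + b·p₂ ≈ (0.780, 0.262, 0.568); φ = arcsin(p_z) ≈ 34.58°, λ = atan2(p_y, p_x) ≈ 18.57°.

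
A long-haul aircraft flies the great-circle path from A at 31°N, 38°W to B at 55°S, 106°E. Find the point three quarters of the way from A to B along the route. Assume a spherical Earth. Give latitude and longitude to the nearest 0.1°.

From cos δ = sin φ₁ sin φ₂ + cos φ₁ cos φ₂ cos Δλ, the central angle is δ ≈ 2.532 rad (145.0°).
Interpolate at f = 3/4 with slerp weights a = sin((1−f)δ)/sin δ ≈ 1.032, b = sin(fδ)/sin δ ≈ 1.653.
p = a·p₁ + b·p₂ ≈ (0.436, 0.366, -0.822); φ = arcsin(p_z) ≈ -55.28°, λ = atan2(p_y, p_x) ≈ 40.03°.

≈ 55.3°S, 40.0°E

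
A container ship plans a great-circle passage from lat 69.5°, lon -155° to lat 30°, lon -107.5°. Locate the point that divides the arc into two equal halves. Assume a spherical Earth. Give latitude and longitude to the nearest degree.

≈ lat 52°, lon -121°

Write both endpoints as unit vectors p₁, p₂ with components (cos φ cos λ, cos φ sin λ, sin φ).
The central angle between the endpoints is δ = arccos(p₁·p₂) ≈ 0.832 rad (47.7°).
Interpolate at f = 1/2 with slerp weights a = sin((1−f)δ)/sin δ ≈ 0.547, b = sin(fδ)/sin δ ≈ 0.547.
p = a·p₁ + b·p₂ ≈ (-0.316, -0.532, 0.785); φ = arcsin(p_z) ≈ 51.75°, λ = atan2(p_y, p_x) ≈ -120.68°.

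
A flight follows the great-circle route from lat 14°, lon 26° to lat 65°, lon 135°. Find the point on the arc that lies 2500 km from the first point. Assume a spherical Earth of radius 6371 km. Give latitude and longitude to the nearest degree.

Convert each endpoint to a unit vector on the sphere (x = cos φ cos λ, y = cos φ sin λ, z = sin φ).
The central angle between the endpoints is δ = arccos(p₁·p₂) ≈ 1.485 rad (85.1°). The total great-circle distance is δ·R ≈ 1.485 × 6371 ≈ 9461 km, so the target fraction is f = 2500/9461 ≈ 0.264.
Interpolate at f ≈ 0.264 with slerp weights a = sin((1−f)δ)/sin δ ≈ 0.891, b = sin(fδ)/sin δ ≈ 0.384.
p = a·p₁ + b·p₂ ≈ (0.662, 0.494, 0.563); φ = arcsin(p_z) ≈ 34.29°, λ = atan2(p_y, p_x) ≈ 36.70°.

≈ lat 34°, lon 37°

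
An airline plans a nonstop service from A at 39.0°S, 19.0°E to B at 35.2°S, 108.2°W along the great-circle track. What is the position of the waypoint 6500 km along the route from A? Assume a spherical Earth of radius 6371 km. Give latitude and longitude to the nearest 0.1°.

≈ 56.3°S, 71.1°W

From cos δ = sin φ₁ sin φ₂ + cos φ₁ cos φ₂ cos Δλ, the central angle is δ ≈ 1.592 rad (91.2°). The total great-circle distance is δ·R ≈ 1.592 × 6371 ≈ 10143 km, so the target fraction is f = 6500/10143 ≈ 0.641.
Interpolate at f ≈ 0.641 with slerp weights a = sin((1−f)δ)/sin δ ≈ 0.541, b = sin(fδ)/sin δ ≈ 0.852.
p = a·p₁ + b·p₂ ≈ (0.180, -0.525, -0.832); φ = arcsin(p_z) ≈ -56.30°, λ = atan2(p_y, p_x) ≈ -71.06°.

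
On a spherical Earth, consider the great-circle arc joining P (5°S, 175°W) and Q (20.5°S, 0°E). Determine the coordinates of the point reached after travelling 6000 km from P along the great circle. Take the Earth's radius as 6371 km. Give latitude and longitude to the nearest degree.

≈ (57°S, 159°W)

From cos δ = sin φ₁ sin φ₂ + cos φ₁ cos φ₂ cos Δλ, the central angle is δ ≈ 2.688 rad (154.0°). The total great-circle distance is δ·R ≈ 2.688 × 6371 ≈ 17128 km, so the target fraction is f = 6000/17128 ≈ 0.350.
Interpolate at f ≈ 0.350 with slerp weights a = sin((1−f)δ)/sin δ ≈ 2.249, b = sin(fδ)/sin δ ≈ 1.847.
p = a·p₁ + b·p₂ ≈ (-0.502, -0.195, -0.843); φ = arcsin(p_z) ≈ -57.42°, λ = atan2(p_y, p_x) ≈ -158.74°.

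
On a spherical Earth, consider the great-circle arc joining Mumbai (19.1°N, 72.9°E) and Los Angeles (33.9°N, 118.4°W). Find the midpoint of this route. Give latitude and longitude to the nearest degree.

≈ 77°N, 124°E

The haversine formula gives a central angle δ ≈ 2.198 rad (125.9°) between the endpoints.
Interpolate at f = 1/2 with slerp weights a = sin((1−f)δ)/sin δ ≈ 1.100, b = sin(fδ)/sin δ ≈ 1.100.
p = a·p₁ + b·p₂ ≈ (-0.129, 0.190, 0.973); φ = arcsin(p_z) ≈ 76.72°, λ = atan2(p_y, p_x) ≈ 124.04°.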